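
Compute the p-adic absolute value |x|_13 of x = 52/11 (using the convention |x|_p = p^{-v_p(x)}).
|52/11|_13 = 1/13

Step 1 — compute v_13(x) by factoring powers of 13 out of the numerator and denominator: v_13(52/11) = 1. Step 2 — apply |x|_p = p^{-v_p(x)} = 13^{-1} = 1/13.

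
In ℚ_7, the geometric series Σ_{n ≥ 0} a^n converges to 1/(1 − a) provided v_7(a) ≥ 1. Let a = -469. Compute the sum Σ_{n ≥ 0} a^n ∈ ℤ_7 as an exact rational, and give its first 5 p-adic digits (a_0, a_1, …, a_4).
Σ a^n = 1/(1 − a) = 1/470;  first 5 digits = (1, 3, 6, 1, 4)

v_7(a) = 1 ≥ 1, so the series converges in ℤ_7 to 1/(1 − a) = 1/(1 − (-469)) = 1/470. Expand this rational in ℤ_7: compute digits iteratively via d_i = x_i mod 7, x_{i+1} = (x_i − d_i)/7. The first 5 digits are (1, 3, 6, 1, 4).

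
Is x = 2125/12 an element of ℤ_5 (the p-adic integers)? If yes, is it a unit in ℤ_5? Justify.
x ∈ ℤ_5 but not a unit; v_5(x) = 3 > 0

ℤ_5 = {x ∈ ℚ_5 : v_5(x) ≥ 0} and ℤ_5^× = {x ∈ ℤ_5 : v_5(x) = 0}. Here v_5(2125/12) = v_5(num) − v_5(den) = 3; compare against these criteria.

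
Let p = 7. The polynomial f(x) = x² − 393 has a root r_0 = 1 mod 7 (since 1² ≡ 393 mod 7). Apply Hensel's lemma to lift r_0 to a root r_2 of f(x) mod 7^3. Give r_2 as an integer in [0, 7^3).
r_2 = 197 (mod 343)

Hensel's recurrence: r_{i+1} = r_i − f(r_i)·(f′(r_i))^{-1} mod 7^{i+2}, with f′(x) = 2x. Iterate:
  r_0 = 1 (mod 7)
  r_1 = 1 (mod 49)
  r_2 = 197 (mod 343)
Final: r_2 = 197, and one checks f(r_2) ≡ 0 mod 7^3.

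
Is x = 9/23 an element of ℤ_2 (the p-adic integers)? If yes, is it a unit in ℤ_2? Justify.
x ∈ ℤ_2^× (unit); v_2(x) = 0

ℤ_2 = {x ∈ ℚ_2 : v_2(x) ≥ 0} and ℤ_2^× = {x ∈ ℤ_2 : v_2(x) = 0}. Here v_2(9/23) = v_2(num) − v_2(den) = 0; compare against these criteria.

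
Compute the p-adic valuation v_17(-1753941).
v_17(-1753941) = 4

v_17(n) is the largest exponent k such that 17^k divides n. Factor out: -1753941 = -17^4 · 21. (Sign doesn't affect v_p.) So v_17(-1753941) = 4.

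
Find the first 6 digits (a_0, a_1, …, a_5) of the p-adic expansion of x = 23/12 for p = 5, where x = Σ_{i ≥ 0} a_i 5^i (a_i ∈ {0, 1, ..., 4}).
(a_0, …, a_5) = (4, 0, 2, 0, 2, 0)

v_5(23/12) = 0 (numerator and denominator both coprime to 5), so x ∈ ℤ_5^×. Compute digits iteratively via a_i = x_i mod 5, x_{i+1} = (x_i − a_i)/5, with x_0 = x:
  x_0 = 23/12;  a_0 = 4;  x_1 = (x_0 − 4)/5 = -5/12
  x_1 = -5/12;  a_1 = 0;  x_2 = (x_1 − 0)/5 = -1/12
  x_2 = -1/12;  a_2 = 2;  x_3 = (x_2 − 2)/5 = -5/12
  x_3 = -5/12;  a_3 = 0;  x_4 = (x_3 − 0)/5 = -1/12
  x_4 = -1/12;  a_4 = 2;  x_5 = (x_4 − 2)/5 = -5/12
  x_5 = -5/12;  a_5 = 0;  x_6 = (x_5 − 0)/5 = -1/12
Digits: (4, 0, 2, 0, 2, 0).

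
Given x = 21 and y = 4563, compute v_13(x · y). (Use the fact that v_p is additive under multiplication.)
v_13(95823) = 2

v_p(x) = 0 (factor: 21 = 13^0 · 21); v_p(y) = 2 (factor: 4563 = 13^2 · 27). Additivity: v_p(xy) = v_p(x) + v_p(y) = 0 + 2 = 2. (Direct check: xy = 95823 = 13^2 · (567).)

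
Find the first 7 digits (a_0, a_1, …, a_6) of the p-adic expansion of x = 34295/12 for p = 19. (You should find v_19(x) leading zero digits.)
(a_0, …, a_6) = (0, 0, 0, 2, 11, 1, 11)

v_19(34295/12) = 3, so a_0 = ... = a_2 = 0. Factor out: x = 19^3 · u with u = 5/12 a unit in ℤ_19. Expand u iteratively via a_{v+i} = u_i mod 19, u_{i+1} = (u_i − a_{v+i})/19:
  u_0 = 5/12;  a_3 = 2;  u_1 = (u_0 − 2)/19 = -1/12
  u_1 = -1/12;  a_4 = 11;  u_2 = (u_1 − 11)/19 = -7/12
  u_2 = -7/12;  a_5 = 1;  u_3 = (u_2 − 1)/19 = -1/12
  u_3 = -1/12;  a_6 = 11;  u_4 = (u_3 − 11)/19 = -7/12
Digits: (0, 0, 0, 2, 11, 1, 11).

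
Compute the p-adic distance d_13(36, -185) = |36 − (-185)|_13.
d_13(36, -185) = 1/13

Step 1 — x − y = 36 − (-185) = 221. Step 2 — v_13(221) = 1 (factor: 221 = (13^1 · 17); the sign does not affect v_p). Step 3 — |x − y|_13 = 13^{-1} = 1/13.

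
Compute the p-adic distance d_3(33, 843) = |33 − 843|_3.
d_3(33, 843) = 1/81

Step 1 — x − y = 33 − 843 = -810. Step 2 — v_3(-810) = 4 (factor: -810 = −(3^4 · 10); the sign does not affect v_p). Step 3 — |x − y|_3 = 3^{-4} = 1/81.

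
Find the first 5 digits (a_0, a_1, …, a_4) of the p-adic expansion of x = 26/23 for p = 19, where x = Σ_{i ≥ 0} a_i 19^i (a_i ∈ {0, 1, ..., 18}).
(a_0, …, a_4) = (16, 5, 3, 18, 4)

v_19(26/23) = 0 (numerator and denominator both coprime to 19), so x ∈ ℤ_19^×. Compute digits iteratively via a_i = x_i mod 19, x_{i+1} = (x_i − a_i)/19, with x_0 = x:
  x_0 = 26/23;  a_0 = 16;  x_1 = (x_0 − 16)/19 = -18/23
  x_1 = -18/23;  a_1 = 5;  x_2 = (x_1 − 5)/19 = -7/23
  x_2 = -7/23;  a_2 = 3;  x_3 = (x_2 − 3)/19 = -4/23
  x_3 = -4/23;  a_3 = 18;  x_4 = (x_3 − 18)/19 = -22/23
  x_4 = -22/23;  a_4 = 4;  x_5 = (x_4 − 4)/19 = -6/23
Digits: (16, 5, 3, 18, 4).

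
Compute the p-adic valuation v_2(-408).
v_2(-408) = 3

v_2(n) is the largest exponent k such that 2^k divides n. Factor out: -408 = -2^3 · 51. (Sign doesn't affect v_p.) So v_2(-408) = 3.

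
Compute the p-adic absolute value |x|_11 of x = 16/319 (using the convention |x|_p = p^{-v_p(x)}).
|16/319|_11 = 11

Step 1 — compute v_11(x) by factoring powers of 11 out of the numerator and denominator: v_11(16/319) = -1. Step 2 — apply |x|_p = p^{-v_p(x)} = 11^{1} = 11.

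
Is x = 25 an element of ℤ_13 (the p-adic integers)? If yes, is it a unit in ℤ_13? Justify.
x ∈ ℤ_13^× (unit); v_13(x) = 0

ℤ_13 = {x ∈ ℚ_13 : v_13(x) ≥ 0} and ℤ_13^× = {x ∈ ℤ_13 : v_13(x) = 0}. Here v_13(25) = v_13(num) − v_13(den) = 0; compare against these criteria.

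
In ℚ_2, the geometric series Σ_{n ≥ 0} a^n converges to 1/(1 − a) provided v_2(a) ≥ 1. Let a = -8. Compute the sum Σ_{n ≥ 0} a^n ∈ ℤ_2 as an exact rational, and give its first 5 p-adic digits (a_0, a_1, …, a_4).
Σ a^n = 1/(1 − a) = 1/9;  first 5 digits = (1, 0, 0, 1, 1)

v_2(a) = 3 ≥ 1, so the series converges in ℤ_2 to 1/(1 − a) = 1/(1 − (-8)) = 1/9. Expand this rational in ℤ_2: compute digits iteratively via d_i = x_i mod 2, x_{i+1} = (x_i − d_i)/2. The first 5 digits are (1, 0, 0, 1, 1).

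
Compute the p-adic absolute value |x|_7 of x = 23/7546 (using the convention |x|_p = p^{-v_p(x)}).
|23/7546|_7 = 343

Step 1 — compute v_7(x) by factoring powers of 7 out of the numerator and denominator: v_7(23/7546) = -3. Step 2 — apply |x|_p = p^{-v_p(x)} = 7^{3} = 343.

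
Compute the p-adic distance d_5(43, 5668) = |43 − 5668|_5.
d_5(43, 5668) = 1/625

Step 1 — x − y = 43 − 5668 = -5625. Step 2 — v_5(-5625) = 4 (factor: -5625 = −(5^4 · 9); the sign does not affect v_p). Step 3 — |x − y|_5 = 5^{-4} = 1/625.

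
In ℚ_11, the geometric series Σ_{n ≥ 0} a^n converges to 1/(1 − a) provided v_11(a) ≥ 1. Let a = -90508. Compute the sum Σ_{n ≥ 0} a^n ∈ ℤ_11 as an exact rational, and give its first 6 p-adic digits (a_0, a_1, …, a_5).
Σ a^n = 1/(1 − a) = 1/90509;  first 6 digits = (1, 0, 0, 9, 4, 10)

v_11(a) = 3 ≥ 1, so the series converges in ℤ_11 to 1/(1 − a) = 1/(1 − (-90508)) = 1/90509. Expand this rational in ℤ_11: compute digits iteratively via d_i = x_i mod 11, x_{i+1} = (x_i − d_i)/11. The first 6 digits are (1, 0, 0, 9, 4, 10).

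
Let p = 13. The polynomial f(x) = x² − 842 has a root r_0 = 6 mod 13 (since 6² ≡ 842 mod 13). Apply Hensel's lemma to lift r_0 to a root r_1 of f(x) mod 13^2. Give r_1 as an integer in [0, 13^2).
r_1 = 45 (mod 169)

Hensel's recurrence: r_{i+1} = r_i − f(r_i)·(f′(r_i))^{-1} mod 13^{i+2}, with f′(x) = 2x. Iterate:
  r_0 = 6 (mod 13)
  r_1 = 45 (mod 169)
Final: r_1 = 45, and one checks f(r_1) ≡ 0 mod 13^2.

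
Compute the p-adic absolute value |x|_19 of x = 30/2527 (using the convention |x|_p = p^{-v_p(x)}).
|30/2527|_19 = 361

Step 1 — compute v_19(x) by factoring powers of 19 out of the numerator and denominator: v_19(30/2527) = -2. Step 2 — apply |x|_p = p^{-v_p(x)} = 19^{2} = 361.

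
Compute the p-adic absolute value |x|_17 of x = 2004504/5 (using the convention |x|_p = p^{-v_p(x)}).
|2004504/5|_17 = 1/83521

Step 1 — compute v_17(x) by factoring powers of 17 out of the numerator and denominator: v_17(2004504/5) = 4. Step 2 — apply |x|_p = p^{-v_p(x)} = 17^{-4} = 1/83521.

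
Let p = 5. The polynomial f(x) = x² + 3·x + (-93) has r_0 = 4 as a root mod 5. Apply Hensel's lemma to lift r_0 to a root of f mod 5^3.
r_2 = 69 (mod 125)

Hensel: r_{i+1} = r_i − f(r_i)·(f′(r_i))^{-1} mod 5^{i+2}, f′(x) = 2x + 3. Iterate:
  r_0 = 4 (mod 5)
  r_1 = 19 (mod 25)
  r_2 = 69 (mod 125)
Final: r = 69 satisfies f(r) ≡ 0 mod 5^3.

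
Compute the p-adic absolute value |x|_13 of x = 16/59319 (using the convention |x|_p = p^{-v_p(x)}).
|16/59319|_13 = 2197

Step 1 — compute v_13(x) by factoring powers of 13 out of the numerator and denominator: v_13(16/59319) = -3. Step 2 — apply |x|_p = p^{-v_p(x)} = 13^{3} = 2197.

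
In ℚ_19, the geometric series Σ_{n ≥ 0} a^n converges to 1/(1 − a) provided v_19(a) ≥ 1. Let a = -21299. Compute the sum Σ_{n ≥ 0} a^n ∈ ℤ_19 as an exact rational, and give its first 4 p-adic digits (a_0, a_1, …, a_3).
Σ a^n = 1/(1 − a) = 1/21300;  first 4 digits = (1, 0, 17, 15)

v_19(a) = 2 ≥ 1, so the series converges in ℤ_19 to 1/(1 − a) = 1/(1 − (-21299)) = 1/21300. Expand this rational in ℤ_19: compute digits iteratively via d_i = x_i mod 19, x_{i+1} = (x_i − d_i)/19. The first 4 digits are (1, 0, 17, 15).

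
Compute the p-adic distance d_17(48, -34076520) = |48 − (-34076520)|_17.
d_17(48, -34076520) = 1/1419857

Step 1 — x − y = 48 − (-34076520) = 34076568. Step 2 — v_17(34076568) = 5 (factor: 34076568 = (17^5 · 24); the sign does not affect v_p). Step 3 — |x − y|_17 = 17^{-5} = 1/1419857.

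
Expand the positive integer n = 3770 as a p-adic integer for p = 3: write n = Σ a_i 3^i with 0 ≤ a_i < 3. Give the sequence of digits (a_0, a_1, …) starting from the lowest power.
(a_0, a_1, …) = (2, 2, 1, 1, 1, 0, 2, 1)

Repeated division by 3 gives the digits low-to-high: 3770 = 2 + 2·3^1 + 1·3^2 + 1·3^3 + 1·3^4 + 2·3^6 + 1·3^7. Digit sequence: (2, 2, 1, 1, 1, 0, 2, 1).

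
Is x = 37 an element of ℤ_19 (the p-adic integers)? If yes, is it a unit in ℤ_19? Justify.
x ∈ ℤ_19^× (unit); v_19(x) = 0

ℤ_19 = {x ∈ ℚ_19 : v_19(x) ≥ 0} and ℤ_19^× = {x ∈ ℤ_19 : v_19(x) = 0}. Here v_19(37) = v_19(num) − v_19(den) = 0; compare against these criteria.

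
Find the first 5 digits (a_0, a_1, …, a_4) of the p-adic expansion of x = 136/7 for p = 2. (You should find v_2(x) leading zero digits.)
(a_0, …, a_4) = (0, 0, 0, 1, 1)

v_2(136/7) = 3, so a_0 = ... = a_2 = 0. Factor out: x = 2^3 · u with u = 17/7 a unit in ℤ_2. Expand u iteratively via a_{v+i} = u_i mod 2, u_{i+1} = (u_i − a_{v+i})/2:
  u_0 = 17/7;  a_3 = 1;  u_1 = (u_0 − 1)/2 = 5/7
  u_1 = 5/7;  a_4 = 1;  u_2 = (u_1 − 1)/2 = -1/7
Digits: (0, 0, 0, 1, 1).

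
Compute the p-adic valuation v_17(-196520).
v_17(-196520) = 3

v_17(n) is the largest exponent k such that 17^k divides n. Factor out: -196520 = -17^3 · 40. (Sign doesn't affect v_p.) So v_17(-196520) = 3.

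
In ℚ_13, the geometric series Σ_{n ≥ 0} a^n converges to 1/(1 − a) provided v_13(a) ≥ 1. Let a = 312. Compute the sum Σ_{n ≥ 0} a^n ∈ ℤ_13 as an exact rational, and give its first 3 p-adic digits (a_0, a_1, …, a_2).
Σ a^n = 1/(1 − a) = -1/311;  first 3 digits = (1, 11, 5)

v_13(a) = 1 ≥ 1, so the series converges in ℤ_13 to 1/(1 − a) = 1/(1 − 312) = -1/311. Expand this rational in ℤ_13: compute digits iteratively via d_i = x_i mod 13, x_{i+1} = (x_i − d_i)/13. The first 3 digits are (1, 11, 5).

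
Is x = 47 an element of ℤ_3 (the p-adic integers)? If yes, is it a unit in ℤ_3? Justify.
x ∈ ℤ_3^× (unit); v_3(x) = 0

ℤ_3 = {x ∈ ℚ_3 : v_3(x) ≥ 0} and ℤ_3^× = {x ∈ ℤ_3 : v_3(x) = 0}. Here v_3(47) = v_3(num) − v_3(den) = 0; compare against these criteria.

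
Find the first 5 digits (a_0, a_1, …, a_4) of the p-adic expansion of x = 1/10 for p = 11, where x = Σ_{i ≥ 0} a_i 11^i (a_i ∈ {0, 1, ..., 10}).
(a_0, …, a_4) = (10, 9, 9, 9, 9)

v_11(1/10) = 0 (numerator and denominator both coprime to 11), so x ∈ ℤ_11^×. Compute digits iteratively via a_i = x_i mod 11, x_{i+1} = (x_i − a_i)/11, with x_0 = x:
  x_0 = 1/10;  a_0 = 10;  x_1 = (x_0 − 10)/11 = -9/10
  x_1 = -9/10;  a_1 = 9;  x_2 = (x_1 − 9)/11 = -9/10
  x_2 = -9/10;  a_2 = 9;  x_3 = (x_2 − 9)/11 = -9/10
  x_3 = -9/10;  a_3 = 9;  x_4 = (x_3 − 9)/11 = -9/10
  x_4 = -9/10;  a_4 = 9;  x_5 = (x_4 − 9)/11 = -9/10
Digits: (10, 9, 9, 9, 9).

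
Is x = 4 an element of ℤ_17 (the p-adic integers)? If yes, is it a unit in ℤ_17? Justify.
x ∈ ℤ_17^× (unit); v_17(x) = 0

ℤ_17 = {x ∈ ℚ_17 : v_17(x) ≥ 0} and ℤ_17^× = {x ∈ ℤ_17 : v_17(x) = 0}. Here v_17(4) = v_17(num) − v_17(den) = 0; compare against these criteria.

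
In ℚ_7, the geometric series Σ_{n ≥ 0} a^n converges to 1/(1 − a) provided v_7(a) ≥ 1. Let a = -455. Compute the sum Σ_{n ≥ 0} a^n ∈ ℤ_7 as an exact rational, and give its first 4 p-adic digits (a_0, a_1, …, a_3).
Σ a^n = 1/(1 − a) = 1/456;  first 4 digits = (1, 5, 1, 6)

v_7(a) = 1 ≥ 1, so the series converges in ℤ_7 to 1/(1 − a) = 1/(1 − (-455)) = 1/456. Expand this rational in ℤ_7: compute digits iteratively via d_i = x_i mod 7, x_{i+1} = (x_i − d_i)/7. The first 4 digits are (1, 5, 1, 6).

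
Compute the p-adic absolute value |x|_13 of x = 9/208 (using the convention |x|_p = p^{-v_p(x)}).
|9/208|_13 = 13

Step 1 — compute v_13(x) by factoring powers of 13 out of the numerator and denominator: v_13(9/208) = -1. Step 2 — apply |x|_p = p^{-v_p(x)} = 13^{1} = 13.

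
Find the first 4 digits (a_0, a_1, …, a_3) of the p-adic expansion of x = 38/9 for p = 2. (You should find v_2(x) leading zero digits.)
(a_0, …, a_3) = (0, 1, 1, 0)

v_2(38/9) = 1, so a_0 = ... = a_0 = 0. Factor out: x = 2^1 · u with u = 19/9 a unit in ℤ_2. Expand u iteratively via a_{v+i} = u_i mod 2, u_{i+1} = (u_i − a_{v+i})/2:
  u_0 = 19/9;  a_1 = 1;  u_1 = (u_0 − 1)/2 = 5/9
  u_1 = 5/9;  a_2 = 1;  u_2 = (u_1 − 1)/2 = -2/9
  u_2 = -2/9;  a_3 = 0;  u_3 = (u_2 − 0)/2 = -1/9
Digits: (0, 1, 1, 0).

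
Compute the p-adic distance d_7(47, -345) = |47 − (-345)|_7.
d_7(47, -345) = 1/49

Step 1 — x − y = 47 − (-345) = 392. Step 2 — v_7(392) = 2 (factor: 392 = (7^2 · 8); the sign does not affect v_p). Step 3 — |x − y|_7 = 7^{-2} = 1/49.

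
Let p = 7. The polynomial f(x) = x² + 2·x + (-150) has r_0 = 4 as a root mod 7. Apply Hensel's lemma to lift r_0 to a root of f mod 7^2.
r_1 = 46 (mod 49)

Hensel: r_{i+1} = r_i − f(r_i)·(f′(r_i))^{-1} mod 7^{i+2}, f′(x) = 2x + 2. Iterate:
  r_0 = 4 (mod 7)
  r_1 = 46 (mod 49)
Final: r = 46 satisfies f(r) ≡ 0 mod 7^2.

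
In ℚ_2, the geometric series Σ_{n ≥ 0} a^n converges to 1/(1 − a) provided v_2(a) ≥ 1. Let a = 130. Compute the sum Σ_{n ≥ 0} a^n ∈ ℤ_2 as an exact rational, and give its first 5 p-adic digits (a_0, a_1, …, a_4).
Σ a^n = 1/(1 − a) = -1/129;  first 5 digits = (1, 1, 1, 1, 1)

v_2(a) = 1 ≥ 1, so the series converges in ℤ_2 to 1/(1 − a) = 1/(1 − 130) = -1/129. Expand this rational in ℤ_2: compute digits iteratively via d_i = x_i mod 2, x_{i+1} = (x_i − d_i)/2. The first 5 digits are (1, 1, 1, 1, 1).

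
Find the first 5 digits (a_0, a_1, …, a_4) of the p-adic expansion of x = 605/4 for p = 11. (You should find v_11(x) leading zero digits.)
(a_0, …, a_4) = (0, 0, 4, 8, 2)

v_11(605/4) = 2, so a_0 = ... = a_1 = 0. Factor out: x = 11^2 · u with u = 5/4 a unit in ℤ_11. Expand u iteratively via a_{v+i} = u_i mod 11, u_{i+1} = (u_i − a_{v+i})/11:
  u_0 = 5/4;  a_2 = 4;  u_1 = (u_0 − 4)/11 = -1/4
  u_1 = -1/4;  a_3 = 8;  u_2 = (u_1 − 8)/11 = -3/4
  u_2 = -3/4;  a_4 = 2;  u_3 = (u_2 − 2)/11 = -1/4
Digits: (0, 0, 4, 8, 2).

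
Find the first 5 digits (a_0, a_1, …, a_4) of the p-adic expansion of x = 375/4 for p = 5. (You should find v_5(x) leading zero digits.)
(a_0, …, a_4) = (0, 0, 0, 2, 1)

v_5(375/4) = 3, so a_0 = ... = a_2 = 0. Factor out: x = 5^3 · u with u = 3/4 a unit in ℤ_5. Expand u iteratively via a_{v+i} = u_i mod 5, u_{i+1} = (u_i − a_{v+i})/5:
  u_0 = 3/4;  a_3 = 2;  u_1 = (u_0 − 2)/5 = -1/4
  u_1 = -1/4;  a_4 = 1;  u_2 = (u_1 − 1)/5 = -1/4
Digits: (0, 0, 0, 2, 1).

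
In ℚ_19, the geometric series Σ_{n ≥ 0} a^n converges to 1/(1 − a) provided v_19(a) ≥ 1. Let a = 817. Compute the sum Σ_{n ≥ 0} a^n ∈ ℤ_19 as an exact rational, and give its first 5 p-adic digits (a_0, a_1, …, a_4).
Σ a^n = 1/(1 − a) = -1/816;  first 5 digits = (1, 5, 8, 13, 7)

v_19(a) = 1 ≥ 1, so the series converges in ℤ_19 to 1/(1 − a) = 1/(1 − 817) = -1/816. Expand this rational in ℤ_19: compute digits iteratively via d_i = x_i mod 19, x_{i+1} = (x_i − d_i)/19. The first 5 digits are (1, 5, 8, 13, 7).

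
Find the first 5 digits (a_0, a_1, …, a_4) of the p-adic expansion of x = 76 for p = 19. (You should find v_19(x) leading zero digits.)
(a_0, …, a_4) = (0, 4, 0, 0, 0)

v_19(76) = 1, so a_0 = ... = a_0 = 0. Factor out: x = 19^1 · u with u = 4 a unit in ℤ_19. Expand u iteratively via a_{v+i} = u_i mod 19, u_{i+1} = (u_i − a_{v+i})/19:
  u_0 = 4;  a_1 = 4;  u_1 = (u_0 − 4)/19 = 0
  u_1 = 0;  a_2 = 0;  u_2 = (u_1 − 0)/19 = 0
  u_2 = 0;  a_3 = 0;  u_3 = (u_2 − 0)/19 = 0
  u_3 = 0;  a_4 = 0;  u_4 = (u_3 − 0)/19 = 0
Digits: (0, 4, 0, 0, 0).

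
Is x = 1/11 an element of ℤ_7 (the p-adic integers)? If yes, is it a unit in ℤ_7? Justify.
x ∈ ℤ_7^× (unit); v_7(x) = 0

ℤ_7 = {x ∈ ℚ_7 : v_7(x) ≥ 0} and ℤ_7^× = {x ∈ ℤ_7 : v_7(x) = 0}. Here v_7(1/11) = v_7(num) − v_7(den) = 0; compare against these criteria.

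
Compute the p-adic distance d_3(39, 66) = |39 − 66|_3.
d_3(39, 66) = 1/27

Step 1 — x − y = 39 − 66 = -27. Step 2 — v_3(-27) = 3 (factor: -27 = −(3^3 · 1); the sign does not affect v_p). Step 3 — |x − y|_3 = 3^{-3} = 1/27.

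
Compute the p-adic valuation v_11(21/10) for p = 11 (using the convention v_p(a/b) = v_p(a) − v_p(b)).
v_11(21/10) = 0

Factor powers of 11 from the numerator and denominator of the reduced fraction: 21 = 11^0 · 21 and 10 = 11^0 · 10. Apply v_p(a/b) = v_p(a) − v_p(b): v_11(21/10) = 0 − 0 = 0.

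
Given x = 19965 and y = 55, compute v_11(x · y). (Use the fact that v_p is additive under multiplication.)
v_11(1098075) = 4

v_p(x) = 3 (factor: 19965 = 11^3 · 15); v_p(y) = 1 (factor: 55 = 11^1 · 5). Additivity: v_p(xy) = v_p(x) + v_p(y) = 3 + 1 = 4. (Direct check: xy = 1098075 = 11^4 · (75).)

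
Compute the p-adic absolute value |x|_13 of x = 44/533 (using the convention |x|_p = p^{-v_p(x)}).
|44/533|_13 = 13

Step 1 — compute v_13(x) by factoring powers of 13 out of the numerator and denominator: v_13(44/533) = -1. Step 2 — apply |x|_p = p^{-v_p(x)} = 13^{1} = 13.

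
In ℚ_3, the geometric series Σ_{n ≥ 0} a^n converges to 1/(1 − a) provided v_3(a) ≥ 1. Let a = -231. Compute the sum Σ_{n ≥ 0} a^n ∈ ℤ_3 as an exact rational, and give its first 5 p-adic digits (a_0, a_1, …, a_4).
Σ a^n = 1/(1 − a) = 1/232;  first 5 digits = (1, 1, 2, 0, 0)

v_3(a) = 1 ≥ 1, so the series converges in ℤ_3 to 1/(1 − a) = 1/(1 − (-231)) = 1/232. Expand this rational in ℤ_3: compute digits iteratively via d_i = x_i mod 3, x_{i+1} = (x_i − d_i)/3. The first 5 digits are (1, 1, 2, 0, 0).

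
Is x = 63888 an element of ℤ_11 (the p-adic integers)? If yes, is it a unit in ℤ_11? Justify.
x ∈ ℤ_11 but not a unit; v_11(x) = 3 > 0

ℤ_11 = {x ∈ ℚ_11 : v_11(x) ≥ 0} and ℤ_11^× = {x ∈ ℤ_11 : v_11(x) = 0}. Here v_11(63888) = v_11(num) − v_11(den) = 3; compare against these criteria.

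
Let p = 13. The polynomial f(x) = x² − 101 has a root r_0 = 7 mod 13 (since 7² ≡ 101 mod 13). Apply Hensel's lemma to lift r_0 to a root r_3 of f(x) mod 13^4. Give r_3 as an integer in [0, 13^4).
r_3 = 20846 (mod 28561)

Hensel's recurrence: r_{i+1} = r_i − f(r_i)·(f′(r_i))^{-1} mod 13^{i+2}, with f′(x) = 2x. Iterate:
  r_0 = 7 (mod 13)
  r_1 = 59 (mod 169)
  r_2 = 1073 (mod 2197)
  r_3 = 20846 (mod 28561)
Final: r_3 = 20846, and one checks f(r_3) ≡ 0 mod 13^4.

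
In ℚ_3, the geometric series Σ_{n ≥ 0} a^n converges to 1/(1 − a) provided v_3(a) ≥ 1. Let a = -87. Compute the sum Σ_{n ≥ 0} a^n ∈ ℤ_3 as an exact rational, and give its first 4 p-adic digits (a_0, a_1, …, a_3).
Σ a^n = 1/(1 − a) = 1/88;  first 4 digits = (1, 1, 0, 2)

v_3(a) = 1 ≥ 1, so the series converges in ℤ_3 to 1/(1 − a) = 1/(1 − (-87)) = 1/88. Expand this rational in ℤ_3: compute digits iteratively via d_i = x_i mod 3, x_{i+1} = (x_i − d_i)/3. The first 4 digits are (1, 1, 0, 2).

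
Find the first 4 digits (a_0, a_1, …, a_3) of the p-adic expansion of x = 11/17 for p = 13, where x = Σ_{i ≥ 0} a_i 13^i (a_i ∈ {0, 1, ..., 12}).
(a_0, …, a_3) = (6, 8, 7, 4)

v_13(11/17) = 0 (numerator and denominator both coprime to 13), so x ∈ ℤ_13^×. Compute digits iteratively via a_i = x_i mod 13, x_{i+1} = (x_i − a_i)/13, with x_0 = x:
  x_0 = 11/17;  a_0 = 6;  x_1 = (x_0 − 6)/13 = -7/17
  x_1 = -7/17;  a_1 = 8;  x_2 = (x_1 − 8)/13 = -11/17
  x_2 = -11/17;  a_2 = 7;  x_3 = (x_2 − 7)/13 = -10/17
  x_3 = -10/17;  a_3 = 4;  x_4 = (x_3 − 4)/13 = -6/17
Digits: (6, 8, 7, 4).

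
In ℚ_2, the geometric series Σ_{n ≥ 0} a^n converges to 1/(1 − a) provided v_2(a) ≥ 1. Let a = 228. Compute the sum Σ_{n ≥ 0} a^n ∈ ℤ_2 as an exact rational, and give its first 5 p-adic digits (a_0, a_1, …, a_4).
Σ a^n = 1/(1 − a) = -1/227;  first 5 digits = (1, 0, 1, 0, 1)

v_2(a) = 2 ≥ 1, so the series converges in ℤ_2 to 1/(1 − a) = 1/(1 − 228) = -1/227. Expand this rational in ℤ_2: compute digits iteratively via d_i = x_i mod 2, x_{i+1} = (x_i − d_i)/2. The first 5 digits are (1, 0, 1, 0, 1).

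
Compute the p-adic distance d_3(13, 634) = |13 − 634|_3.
d_3(13, 634) = 1/27

Step 1 — x − y = 13 − 634 = -621. Step 2 — v_3(-621) = 3 (factor: -621 = −(3^3 · 23); the sign does not affect v_p). Step 3 — |x − y|_3 = 3^{-3} = 1/27.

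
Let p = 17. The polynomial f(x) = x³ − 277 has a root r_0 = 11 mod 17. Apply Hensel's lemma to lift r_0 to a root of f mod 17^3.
r_2 = 3785 (mod 4913)

Hensel: r_{i+1} = r_i − f(r_i)/f′(r_i) mod 17^{i+2}, where f′(x) = 3x². Iterate:
  r_0 = 11 (mod 17)
  r_1 = 28 (mod 289)
  r_2 = 3785 (mod 4913)
Final: r = 3785 with f(r) ≡ 0 mod 17^3.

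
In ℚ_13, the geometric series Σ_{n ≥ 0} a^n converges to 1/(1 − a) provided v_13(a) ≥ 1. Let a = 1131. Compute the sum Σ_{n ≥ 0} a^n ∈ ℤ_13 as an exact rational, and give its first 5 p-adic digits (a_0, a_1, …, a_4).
Σ a^n = 1/(1 − a) = -1/1130;  first 5 digits = (1, 9, 9, 11, 7)

v_13(a) = 1 ≥ 1, so the series converges in ℤ_13 to 1/(1 − a) = 1/(1 − 1131) = -1/1130. Expand this rational in ℤ_13: compute digits iteratively via d_i = x_i mod 13, x_{i+1} = (x_i − d_i)/13. The first 5 digits are (1, 9, 9, 11, 7).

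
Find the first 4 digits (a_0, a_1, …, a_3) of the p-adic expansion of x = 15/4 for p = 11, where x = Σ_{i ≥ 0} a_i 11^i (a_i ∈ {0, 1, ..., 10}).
(a_0, …, a_3) = (1, 3, 8, 2)

v_11(15/4) = 0 (numerator and denominator both coprime to 11), so x ∈ ℤ_11^×. Compute digits iteratively via a_i = x_i mod 11, x_{i+1} = (x_i − a_i)/11, with x_0 = x:
  x_0 = 15/4;  a_0 = 1;  x_1 = (x_0 − 1)/11 = 1/4
  x_1 = 1/4;  a_1 = 3;  x_2 = (x_1 − 3)/11 = -1/4
  x_2 = -1/4;  a_2 = 8;  x_3 = (x_2 − 8)/11 = -3/4
  x_3 = -3/4;  a_3 = 2;  x_4 = (x_3 − 2)/11 = -1/4
Digits: (1, 3, 8, 2).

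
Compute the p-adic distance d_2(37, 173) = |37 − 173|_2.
d_2(37, 173) = 1/8

Step 1 — x − y = 37 − 173 = -136. Step 2 — v_2(-136) = 3 (factor: -136 = −(2^3 · 17); the sign does not affect v_p). Step 3 — |x − y|_2 = 2^{-3} = 1/8.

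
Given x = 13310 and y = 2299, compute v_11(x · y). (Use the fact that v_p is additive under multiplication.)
v_11(30599690) = 5

v_p(x) = 3 (factor: 13310 = 11^3 · 10); v_p(y) = 2 (factor: 2299 = 11^2 · 19). Additivity: v_p(xy) = v_p(x) + v_p(y) = 3 + 2 = 5. (Direct check: xy = 30599690 = 11^5 · (190).)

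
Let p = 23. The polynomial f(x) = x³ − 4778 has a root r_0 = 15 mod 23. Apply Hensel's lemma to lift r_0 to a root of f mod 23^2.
r_1 = 521 (mod 529)

Hensel: r_{i+1} = r_i − f(r_i)/f′(r_i) mod 23^{i+2}, where f′(x) = 3x². Iterate:
  r_0 = 15 (mod 23)
  r_1 = 521 (mod 529)
Final: r = 521 with f(r) ≡ 0 mod 23^2.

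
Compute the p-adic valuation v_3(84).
v_3(84) = 1

v_3(n) is the largest exponent k such that 3^k divides n. Factor out: 84 = 3^1 · 28. (Sign doesn't affect v_p.) So v_3(84) = 1.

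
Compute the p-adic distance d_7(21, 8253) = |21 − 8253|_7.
d_7(21, 8253) = 1/343

Step 1 — x − y = 21 − 8253 = -8232. Step 2 — v_7(-8232) = 3 (factor: -8232 = −(7^3 · 24); the sign does not affect v_p). Step 3 — |x − y|_7 = 7^{-3} = 1/343.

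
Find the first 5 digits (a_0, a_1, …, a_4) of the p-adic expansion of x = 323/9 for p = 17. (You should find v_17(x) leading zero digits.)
(a_0, …, a_4) = (0, 4, 15, 1, 15)

v_17(323/9) = 1, so a_0 = ... = a_0 = 0. Factor out: x = 17^1 · u with u = 19/9 a unit in ℤ_17. Expand u iteratively via a_{v+i} = u_i mod 17, u_{i+1} = (u_i − a_{v+i})/17:
  u_0 = 19/9;  a_1 = 4;  u_1 = (u_0 − 4)/17 = -1/9
  u_1 = -1/9;  a_2 = 15;  u_2 = (u_1 − 15)/17 = -8/9
  u_2 = -8/9;  a_3 = 1;  u_3 = (u_2 − 1)/17 = -1/9
  u_3 = -1/9;  a_4 = 15;  u_4 = (u_3 − 15)/17 = -8/9
Digits: (0, 4, 15, 1, 15).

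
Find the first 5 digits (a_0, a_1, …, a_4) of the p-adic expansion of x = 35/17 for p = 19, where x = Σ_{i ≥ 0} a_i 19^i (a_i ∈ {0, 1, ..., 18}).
(a_0, …, a_4) = (11, 4, 2, 1, 10)

v_19(35/17) = 0 (numerator and denominator both coprime to 19), so x ∈ ℤ_19^×. Compute digits iteratively via a_i = x_i mod 19, x_{i+1} = (x_i − a_i)/19, with x_0 = x:
  x_0 = 35/17;  a_0 = 11;  x_1 = (x_0 − 11)/19 = -8/17
  x_1 = -8/17;  a_1 = 4;  x_2 = (x_1 − 4)/19 = -4/17
  x_2 = -4/17;  a_2 = 2;  x_3 = (x_2 − 2)/19 = -2/17
  x_3 = -2/17;  a_3 = 1;  x_4 = (x_3 − 1)/19 = -1/17
  x_4 = -1/17;  a_4 = 10;  x_5 = (x_4 − 10)/19 = -9/17
Digits: (11, 4, 2, 1, 10).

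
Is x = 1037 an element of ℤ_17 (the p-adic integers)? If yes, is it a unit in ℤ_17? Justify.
x ∈ ℤ_17 but not a unit; v_17(x) = 1 > 0

ℤ_17 = {x ∈ ℚ_17 : v_17(x) ≥ 0} and ℤ_17^× = {x ∈ ℤ_17 : v_17(x) = 0}. Here v_17(1037) = v_17(num) − v_17(den) = 1; compare against these criteria.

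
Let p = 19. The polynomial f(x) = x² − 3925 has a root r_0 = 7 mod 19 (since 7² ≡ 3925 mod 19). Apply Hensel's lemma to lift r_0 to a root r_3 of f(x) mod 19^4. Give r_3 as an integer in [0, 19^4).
r_3 = 7607 (mod 130321)

Hensel's recurrence: r_{i+1} = r_i − f(r_i)·(f′(r_i))^{-1} mod 19^{i+2}, with f′(x) = 2x. Iterate:
  r_0 = 7 (mod 19)
  r_1 = 26 (mod 361)
  r_2 = 748 (mod 6859)
  r_3 = 7607 (mod 130321)
Final: r_3 = 7607, and one checks f(r_3) ≡ 0 mod 19^4.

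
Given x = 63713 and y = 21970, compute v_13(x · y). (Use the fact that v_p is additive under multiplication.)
v_13(1399774610) = 6

v_p(x) = 3 (factor: 63713 = 13^3 · 29); v_p(y) = 3 (factor: 21970 = 13^3 · 10). Additivity: v_p(xy) = v_p(x) + v_p(y) = 3 + 3 = 6. (Direct check: xy = 1399774610 = 13^6 · (290).)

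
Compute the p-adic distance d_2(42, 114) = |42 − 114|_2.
d_2(42, 114) = 1/8

Step 1 — x − y = 42 − 114 = -72. Step 2 — v_2(-72) = 3 (factor: -72 = −(2^3 · 9); the sign does not affect v_p). Step 3 — |x − y|_2 = 2^{-3} = 1/8.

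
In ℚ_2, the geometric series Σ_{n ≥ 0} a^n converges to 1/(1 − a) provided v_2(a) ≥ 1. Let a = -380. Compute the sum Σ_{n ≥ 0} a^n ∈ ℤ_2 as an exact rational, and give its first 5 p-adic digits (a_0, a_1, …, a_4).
Σ a^n = 1/(1 − a) = 1/381;  first 5 digits = (1, 0, 1, 0, 1)

v_2(a) = 2 ≥ 1, so the series converges in ℤ_2 to 1/(1 − a) = 1/(1 − (-380)) = 1/381. Expand this rational in ℤ_2: compute digits iteratively via d_i = x_i mod 2, x_{i+1} = (x_i − d_i)/2. The first 5 digits are (1, 0, 1, 0, 1).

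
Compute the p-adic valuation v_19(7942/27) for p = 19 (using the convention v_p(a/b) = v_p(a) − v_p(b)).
v_19(7942/27) = 2

Factor powers of 19 from the numerator and denominator of the reduced fraction: 7942 = 19^2 · 22 and 27 = 19^0 · 27. Apply v_p(a/b) = v_p(a) − v_p(b): v_19(7942/27) = 2 − 0 = 2.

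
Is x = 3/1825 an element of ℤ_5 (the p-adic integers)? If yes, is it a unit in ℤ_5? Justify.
x ∉ ℤ_5 (v_5(x) = -2 < 0)

ℤ_5 = {x ∈ ℚ_5 : v_5(x) ≥ 0} and ℤ_5^× = {x ∈ ℤ_5 : v_5(x) = 0}. Here v_5(3/1825) = v_5(num) − v_5(den) = -2; compare against these criteria.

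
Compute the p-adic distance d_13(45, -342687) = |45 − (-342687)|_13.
d_13(45, -342687) = 1/28561

Step 1 — x − y = 45 − (-342687) = 342732. Step 2 — v_13(342732) = 4 (factor: 342732 = (13^4 · 12); the sign does not affect v_p). Step 3 — |x − y|_13 = 13^{-4} = 1/28561.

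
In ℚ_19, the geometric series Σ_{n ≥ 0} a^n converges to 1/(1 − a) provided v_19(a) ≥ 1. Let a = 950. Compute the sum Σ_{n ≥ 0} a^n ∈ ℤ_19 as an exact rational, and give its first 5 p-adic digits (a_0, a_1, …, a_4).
Σ a^n = 1/(1 − a) = -1/949;  first 5 digits = (1, 12, 13, 16, 18)

v_19(a) = 1 ≥ 1, so the series converges in ℤ_19 to 1/(1 − a) = 1/(1 − 950) = -1/949. Expand this rational in ℤ_19: compute digits iteratively via d_i = x_i mod 19, x_{i+1} = (x_i − d_i)/19. The first 5 digits are (1, 12, 13, 16, 18).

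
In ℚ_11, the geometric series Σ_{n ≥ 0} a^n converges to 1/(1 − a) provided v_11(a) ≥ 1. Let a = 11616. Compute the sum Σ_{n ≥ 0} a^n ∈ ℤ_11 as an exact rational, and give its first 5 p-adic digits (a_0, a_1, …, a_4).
Σ a^n = 1/(1 − a) = -1/11615;  first 5 digits = (1, 0, 8, 8, 9)

v_11(a) = 2 ≥ 1, so the series converges in ℤ_11 to 1/(1 − a) = 1/(1 − 11616) = -1/11615. Expand this rational in ℤ_11: compute digits iteratively via d_i = x_i mod 11, x_{i+1} = (x_i − d_i)/11. The first 5 digits are (1, 0, 8, 8, 9).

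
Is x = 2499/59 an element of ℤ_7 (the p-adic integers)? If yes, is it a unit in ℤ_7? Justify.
x ∈ ℤ_7 but not a unit; v_7(x) = 2 > 0

ℤ_7 = {x ∈ ℚ_7 : v_7(x) ≥ 0} and ℤ_7^× = {x ∈ ℤ_7 : v_7(x) = 0}. Here v_7(2499/59) = v_7(num) − v_7(den) = 2; compare against these criteria.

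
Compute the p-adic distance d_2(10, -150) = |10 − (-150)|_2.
d_2(10, -150) = 1/32

Step 1 — x − y = 10 − (-150) = 160. Step 2 — v_2(160) = 5 (factor: 160 = (2^5 · 5); the sign does not affect v_p). Step 3 — |x − y|_2 = 2^{-5} = 1/32.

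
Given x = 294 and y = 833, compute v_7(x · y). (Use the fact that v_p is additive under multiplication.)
v_7(244902) = 4

v_p(x) = 2 (factor: 294 = 7^2 · 6); v_p(y) = 2 (factor: 833 = 7^2 · 17). Additivity: v_p(xy) = v_p(x) + v_p(y) = 2 + 2 = 4. (Direct check: xy = 244902 = 7^4 · (102).)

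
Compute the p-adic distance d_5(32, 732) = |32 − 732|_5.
d_5(32, 732) = 1/25

Step 1 — x − y = 32 − 732 = -700. Step 2 — v_5(-700) = 2 (factor: -700 = −(5^2 · 28); the sign does not affect v_p). Step 3 — |x − y|_5 = 5^{-2} = 1/25.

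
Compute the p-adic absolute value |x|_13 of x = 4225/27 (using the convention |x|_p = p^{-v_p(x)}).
|4225/27|_13 = 1/169

Step 1 — compute v_13(x) by factoring powers of 13 out of the numerator and denominator: v_13(4225/27) = 2. Step 2 — apply |x|_p = p^{-v_p(x)} = 13^{-2} = 1/169.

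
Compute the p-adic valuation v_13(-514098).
v_13(-514098) = 4

v_13(n) is the largest exponent k such that 13^k divides n. Factor out: -514098 = -13^4 · 18. (Sign doesn't affect v_p.) So v_13(-514098) = 4.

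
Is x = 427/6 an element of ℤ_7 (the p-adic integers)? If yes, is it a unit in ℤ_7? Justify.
x ∈ ℤ_7 but not a unit; v_7(x) = 1 > 0

ℤ_7 = {x ∈ ℚ_7 : v_7(x) ≥ 0} and ℤ_7^× = {x ∈ ℤ_7 : v_7(x) = 0}. Here v_7(427/6) = v_7(num) − v_7(den) = 1; compare against these criteria.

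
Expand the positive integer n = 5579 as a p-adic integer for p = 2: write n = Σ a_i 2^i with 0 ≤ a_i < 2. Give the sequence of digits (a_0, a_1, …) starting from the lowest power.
(a_0, a_1, …) = (1, 1, 0, 1, 0, 0, 1, 1, 1, 0, 1, 0, 1)

Repeated division by 2 gives the digits low-to-high: 5579 = 1 + 1·2^1 + 1·2^3 + 1·2^6 + 1·2^7 + 1·2^8 + 1·2^10 + 1·2^12. Digit sequence: (1, 1, 0, 1, 0, 0, 1, 1, 1, 0, 1, 0, 1).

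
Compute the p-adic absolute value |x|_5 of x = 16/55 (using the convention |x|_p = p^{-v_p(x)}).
|16/55|_5 = 5

Step 1 — compute v_5(x) by factoring powers of 5 out of the numerator and denominator: v_5(16/55) = -1. Step 2 — apply |x|_p = p^{-v_p(x)} = 5^{1} = 5.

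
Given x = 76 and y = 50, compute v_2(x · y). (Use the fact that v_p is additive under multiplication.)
v_2(3800) = 3

v_p(x) = 2 (factor: 76 = 2^2 · 19); v_p(y) = 1 (factor: 50 = 2^1 · 25). Additivity: v_p(xy) = v_p(x) + v_p(y) = 2 + 1 = 3. (Direct check: xy = 3800 = 2^3 · (475).)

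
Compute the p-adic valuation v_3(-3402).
v_3(-3402) = 5

v_3(n) is the largest exponent k such that 3^k divides n. Factor out: -3402 = -3^5 · 14. (Sign doesn't affect v_p.) So v_3(-3402) = 5.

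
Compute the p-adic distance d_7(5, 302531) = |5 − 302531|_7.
d_7(5, 302531) = 1/16807

Step 1 — x − y = 5 − 302531 = -302526. Step 2 — v_7(-302526) = 5 (factor: -302526 = −(7^5 · 18); the sign does not affect v_p). Step 3 — |x − y|_7 = 7^{-5} = 1/16807.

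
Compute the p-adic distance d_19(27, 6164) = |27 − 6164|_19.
d_19(27, 6164) = 1/361

Step 1 — x − y = 27 − 6164 = -6137. Step 2 — v_19(-6137) = 2 (factor: -6137 = −(19^2 · 17); the sign does not affect v_p). Step 3 — |x − y|_19 = 19^{-2} = 1/361.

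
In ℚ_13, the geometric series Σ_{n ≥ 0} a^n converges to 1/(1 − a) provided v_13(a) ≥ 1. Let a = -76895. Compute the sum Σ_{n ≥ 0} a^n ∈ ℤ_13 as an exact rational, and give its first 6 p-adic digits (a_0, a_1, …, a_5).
Σ a^n = 1/(1 − a) = 1/76896;  first 6 digits = (1, 0, 0, 4, 10, 12)

v_13(a) = 3 ≥ 1, so the series converges in ℤ_13 to 1/(1 − a) = 1/(1 − (-76895)) = 1/76896. Expand this rational in ℤ_13: compute digits iteratively via d_i = x_i mod 13, x_{i+1} = (x_i − d_i)/13. The first 6 digits are (1, 0, 0, 4, 10, 12).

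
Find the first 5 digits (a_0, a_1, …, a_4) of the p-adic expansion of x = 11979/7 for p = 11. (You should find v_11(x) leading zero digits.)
(a_0, …, a_4) = (0, 0, 0, 6, 9)

v_11(11979/7) = 3, so a_0 = ... = a_2 = 0. Factor out: x = 11^3 · u with u = 9/7 a unit in ℤ_11. Expand u iteratively via a_{v+i} = u_i mod 11, u_{i+1} = (u_i − a_{v+i})/11:
  u_0 = 9/7;  a_3 = 6;  u_1 = (u_0 − 6)/11 = -3/7
  u_1 = -3/7;  a_4 = 9;  u_2 = (u_1 − 9)/11 = -6/7
Digits: (0, 0, 0, 6, 9).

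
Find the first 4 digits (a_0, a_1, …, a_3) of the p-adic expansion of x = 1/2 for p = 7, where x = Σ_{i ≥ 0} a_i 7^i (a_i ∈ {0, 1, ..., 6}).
(a_0, …, a_3) = (4, 3, 3, 3)

v_7(1/2) = 0 (numerator and denominator both coprime to 7), so x ∈ ℤ_7^×. Compute digits iteratively via a_i = x_i mod 7, x_{i+1} = (x_i − a_i)/7, with x_0 = x:
  x_0 = 1/2;  a_0 = 4;  x_1 = (x_0 − 4)/7 = -1/2
  x_1 = -1/2;  a_1 = 3;  x_2 = (x_1 − 3)/7 = -1/2
  x_2 = -1/2;  a_2 = 3;  x_3 = (x_2 − 3)/7 = -1/2
  x_3 = -1/2;  a_3 = 3;  x_4 = (x_3 − 3)/7 = -1/2
Digits: (4, 3, 3, 3).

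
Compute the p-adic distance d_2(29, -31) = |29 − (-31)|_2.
d_2(29, -31) = 1/4

Step 1 — x − y = 29 − (-31) = 60. Step 2 — v_2(60) = 2 (factor: 60 = (2^2 · 15); the sign does not affect v_p). Step 3 — |x − y|_2 = 2^{-2} = 1/4.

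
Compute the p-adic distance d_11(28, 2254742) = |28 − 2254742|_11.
d_11(28, 2254742) = 1/161051

Step 1 — x − y = 28 − 2254742 = -2254714. Step 2 — v_11(-2254714) = 5 (factor: -2254714 = −(11^5 · 14); the sign does not affect v_p). Step 3 — |x − y|_11 = 11^{-5} = 1/161051.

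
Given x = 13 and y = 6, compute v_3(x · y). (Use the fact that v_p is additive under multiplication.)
v_3(78) = 1

v_p(x) = 0 (factor: 13 = 3^0 · 13); v_p(y) = 1 (factor: 6 = 3^1 · 2). Additivity: v_p(xy) = v_p(x) + v_p(y) = 0 + 1 = 1. (Direct check: xy = 78 = 3^1 · (26).)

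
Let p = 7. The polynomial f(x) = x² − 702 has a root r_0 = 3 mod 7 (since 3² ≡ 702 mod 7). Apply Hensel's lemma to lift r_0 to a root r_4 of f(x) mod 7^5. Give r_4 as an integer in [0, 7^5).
r_4 = 4112 (mod 16807)

Hensel's recurrence: r_{i+1} = r_i − f(r_i)·(f′(r_i))^{-1} mod 7^{i+2}, with f′(x) = 2x. Iterate:
  r_0 = 3 (mod 7)
  r_1 = 45 (mod 49)
  r_2 = 339 (mod 343)
  r_3 = 1711 (mod 2401)
  r_4 = 4112 (mod 16807)
Final: r_4 = 4112, and one checks f(r_4) ≡ 0 mod 7^5.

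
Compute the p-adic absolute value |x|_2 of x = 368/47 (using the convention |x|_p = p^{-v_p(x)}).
|368/47|_2 = 1/16

Step 1 — compute v_2(x) by factoring powers of 2 out of the numerator and denominator: v_2(368/47) = 4. Step 2 — apply |x|_p = p^{-v_p(x)} = 2^{-4} = 1/16.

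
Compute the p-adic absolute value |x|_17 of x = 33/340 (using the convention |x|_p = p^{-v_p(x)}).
|33/340|_17 = 17

Step 1 — compute v_17(x) by factoring powers of 17 out of the numerator and denominator: v_17(33/340) = -1. Step 2 — apply |x|_p = p^{-v_p(x)} = 17^{1} = 17.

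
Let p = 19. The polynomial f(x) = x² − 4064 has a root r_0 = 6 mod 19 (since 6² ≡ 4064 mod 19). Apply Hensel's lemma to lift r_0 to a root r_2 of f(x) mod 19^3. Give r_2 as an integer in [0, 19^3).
r_2 = 5877 (mod 6859)

Hensel's recurrence: r_{i+1} = r_i − f(r_i)·(f′(r_i))^{-1} mod 19^{i+2}, with f′(x) = 2x. Iterate:
  r_0 = 6 (mod 19)
  r_1 = 101 (mod 361)
  r_2 = 5877 (mod 6859)
Final: r_2 = 5877, and one checks f(r_2) ≡ 0 mod 19^3.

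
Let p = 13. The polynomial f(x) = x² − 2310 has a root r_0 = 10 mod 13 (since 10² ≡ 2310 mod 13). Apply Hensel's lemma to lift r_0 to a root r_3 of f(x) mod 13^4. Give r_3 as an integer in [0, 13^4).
r_3 = 26231 (mod 28561)

Hensel's recurrence: r_{i+1} = r_i − f(r_i)·(f′(r_i))^{-1} mod 13^{i+2}, with f′(x) = 2x. Iterate:
  r_0 = 10 (mod 13)
  r_1 = 36 (mod 169)
  r_2 = 2064 (mod 2197)
  r_3 = 26231 (mod 28561)
Final: r_3 = 26231, and one checks f(r_3) ≡ 0 mod 13^4.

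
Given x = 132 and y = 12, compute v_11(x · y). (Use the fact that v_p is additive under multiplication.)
v_11(1584) = 1

v_p(x) = 1 (factor: 132 = 11^1 · 12); v_p(y) = 0 (factor: 12 = 11^0 · 12). Additivity: v_p(xy) = v_p(x) + v_p(y) = 1 + 0 = 1. (Direct check: xy = 1584 = 11^1 · (144).)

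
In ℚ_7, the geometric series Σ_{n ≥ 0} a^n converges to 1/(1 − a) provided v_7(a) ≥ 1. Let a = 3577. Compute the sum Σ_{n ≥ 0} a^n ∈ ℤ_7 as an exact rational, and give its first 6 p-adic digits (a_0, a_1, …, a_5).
Σ a^n = 1/(1 − a) = -1/3576;  first 6 digits = (1, 0, 3, 3, 3, 5)

v_7(a) = 2 ≥ 1, so the series converges in ℤ_7 to 1/(1 − a) = 1/(1 − 3577) = -1/3576. Expand this rational in ℤ_7: compute digits iteratively via d_i = x_i mod 7, x_{i+1} = (x_i − d_i)/7. The first 6 digits are (1, 0, 3, 3, 3, 5).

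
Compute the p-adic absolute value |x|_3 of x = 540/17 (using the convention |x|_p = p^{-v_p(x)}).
|540/17|_3 = 1/27

Step 1 — compute v_3(x) by factoring powers of 3 out of the numerator and denominator: v_3(540/17) = 3. Step 2 — apply |x|_p = p^{-v_p(x)} = 3^{-3} = 1/27.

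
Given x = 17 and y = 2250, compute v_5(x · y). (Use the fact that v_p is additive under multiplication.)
v_5(38250) = 3

v_p(x) = 0 (factor: 17 = 5^0 · 17); v_p(y) = 3 (factor: 2250 = 5^3 · 18). Additivity: v_p(xy) = v_p(x) + v_p(y) = 0 + 3 = 3. (Direct check: xy = 38250 = 5^3 · (306).)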